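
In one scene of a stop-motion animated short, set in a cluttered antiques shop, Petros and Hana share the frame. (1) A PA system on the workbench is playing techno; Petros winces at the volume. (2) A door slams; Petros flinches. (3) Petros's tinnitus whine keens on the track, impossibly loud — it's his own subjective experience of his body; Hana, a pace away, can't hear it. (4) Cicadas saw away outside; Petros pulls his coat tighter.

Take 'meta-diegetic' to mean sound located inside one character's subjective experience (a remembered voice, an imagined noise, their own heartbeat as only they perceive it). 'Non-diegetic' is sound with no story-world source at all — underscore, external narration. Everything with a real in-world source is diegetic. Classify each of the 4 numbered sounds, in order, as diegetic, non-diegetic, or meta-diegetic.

Sound (1): a PA system is a physical source in the scene and Petros reacts to it, so diegetic.
(2) is diegetic: a door is a real object/event in the scene's world.
Sound (3): a subjective body sound — Petros's private perception, inaudible to Hana, so meta-diegetic.
Sound (4): ambient/room sound belonging to the story's physical space, so diegetic.

diegetic, diegetic, meta-diegetic, diegetic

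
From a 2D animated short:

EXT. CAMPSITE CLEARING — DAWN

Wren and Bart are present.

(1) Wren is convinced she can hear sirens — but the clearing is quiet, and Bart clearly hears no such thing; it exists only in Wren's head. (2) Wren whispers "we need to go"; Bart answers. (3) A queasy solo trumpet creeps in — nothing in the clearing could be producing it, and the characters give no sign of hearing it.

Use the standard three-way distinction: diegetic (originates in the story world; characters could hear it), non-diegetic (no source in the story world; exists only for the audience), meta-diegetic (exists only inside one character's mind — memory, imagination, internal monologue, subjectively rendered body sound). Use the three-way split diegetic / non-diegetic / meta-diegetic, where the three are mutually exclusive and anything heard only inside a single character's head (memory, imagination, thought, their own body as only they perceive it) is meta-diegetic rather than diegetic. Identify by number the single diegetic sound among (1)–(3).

(1) Wren alone 'hears' it — an imagined sound, not present in the space → meta-diegetic.
(2) is diegetic: spoken by a character present in the story world.
(3) is non-diegetic: score with no on-screen or off-screen source; it exists for the audience alone.
Only (2) is diegetic.

2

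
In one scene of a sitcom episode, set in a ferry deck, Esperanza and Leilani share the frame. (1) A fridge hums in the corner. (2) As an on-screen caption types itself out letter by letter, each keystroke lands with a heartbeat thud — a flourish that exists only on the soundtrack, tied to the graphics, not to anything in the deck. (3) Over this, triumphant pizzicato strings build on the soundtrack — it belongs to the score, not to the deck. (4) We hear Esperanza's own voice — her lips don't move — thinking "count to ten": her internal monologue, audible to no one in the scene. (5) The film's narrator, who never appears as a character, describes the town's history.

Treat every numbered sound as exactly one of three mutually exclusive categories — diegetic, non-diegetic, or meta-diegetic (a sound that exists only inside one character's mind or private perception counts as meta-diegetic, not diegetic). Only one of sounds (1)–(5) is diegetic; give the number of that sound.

1

(1) ambient/room sound belonging to the story's physical space → diegetic.
(2) the caption isn't part of the story world, so neither is the sound tied to it → non-diegetic.
(3) is non-diegetic: nothing in the deck produces it and the characters don't hear it — pure soundtrack.
Sound (4): Esperanza's thought-voice: a private mental sound no other character can hear, so meta-diegetic.
(5) is non-diegetic: external voice-over — not a character, not heard by anyone in the scene.
Only (1) is diegetic.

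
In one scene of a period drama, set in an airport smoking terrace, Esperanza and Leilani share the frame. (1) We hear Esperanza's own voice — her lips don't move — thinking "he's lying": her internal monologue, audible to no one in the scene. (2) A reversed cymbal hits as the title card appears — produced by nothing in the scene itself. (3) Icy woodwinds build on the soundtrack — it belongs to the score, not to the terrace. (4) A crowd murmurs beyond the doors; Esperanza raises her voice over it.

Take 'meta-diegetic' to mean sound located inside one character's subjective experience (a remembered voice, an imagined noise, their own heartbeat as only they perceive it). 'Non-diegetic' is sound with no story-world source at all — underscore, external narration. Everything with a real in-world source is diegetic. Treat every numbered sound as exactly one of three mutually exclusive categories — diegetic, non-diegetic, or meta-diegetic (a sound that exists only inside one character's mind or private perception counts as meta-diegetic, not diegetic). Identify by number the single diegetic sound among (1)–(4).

(1) internal monologue — inside Esperanza's mind, not spoken into the scene → meta-diegetic.
Sound (2): nothing in the scene produces it; it's an accent added for the audience, so non-diegetic.
Sound (3): score with no on-screen or off-screen source; it exists for the audience alone, so non-diegetic.
(4) a crowd is part of the location's real environment → diegetic.
Only (4) is diegetic.

4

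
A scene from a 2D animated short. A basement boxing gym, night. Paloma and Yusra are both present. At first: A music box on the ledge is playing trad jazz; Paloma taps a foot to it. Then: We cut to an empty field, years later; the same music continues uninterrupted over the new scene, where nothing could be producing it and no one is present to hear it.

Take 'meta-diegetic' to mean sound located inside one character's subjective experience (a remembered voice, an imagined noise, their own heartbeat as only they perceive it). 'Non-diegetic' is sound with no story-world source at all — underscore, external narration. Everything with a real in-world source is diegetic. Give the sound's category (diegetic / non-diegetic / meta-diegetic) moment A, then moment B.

diegetic, non-diegetic

Moment A: a music box is a real in-scene source and Paloma reacts to it → diegetic.
Moment B: there is no longer any in-world source and no one can hear it — it has become underscore → non-diegetic.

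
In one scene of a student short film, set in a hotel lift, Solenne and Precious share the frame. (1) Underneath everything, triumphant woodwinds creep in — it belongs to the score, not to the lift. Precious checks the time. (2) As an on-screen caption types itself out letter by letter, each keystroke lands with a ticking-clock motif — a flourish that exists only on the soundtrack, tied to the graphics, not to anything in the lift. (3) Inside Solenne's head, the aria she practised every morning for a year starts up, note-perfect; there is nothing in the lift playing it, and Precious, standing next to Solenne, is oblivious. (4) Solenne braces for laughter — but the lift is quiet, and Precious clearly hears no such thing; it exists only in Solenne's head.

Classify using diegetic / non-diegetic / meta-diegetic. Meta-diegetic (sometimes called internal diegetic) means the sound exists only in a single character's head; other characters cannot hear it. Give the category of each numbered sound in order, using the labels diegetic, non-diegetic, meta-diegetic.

non-diegetic, non-diegetic, meta-diegetic, meta-diegetic

Sound (1): score with no on-screen or off-screen source; it exists for the audience alone, so non-diegetic.
(2) it accompanies on-screen graphics, not anything inside the story world → non-diegetic.
(3) is meta-diegetic: the music is a memory playing inside Solenne's mind alone; no real-world source, Precious can't hear it.
(4) the sound is imagined by Solenne; nothing in the story world is producing it and Precious can't hear it → meta-diegetic.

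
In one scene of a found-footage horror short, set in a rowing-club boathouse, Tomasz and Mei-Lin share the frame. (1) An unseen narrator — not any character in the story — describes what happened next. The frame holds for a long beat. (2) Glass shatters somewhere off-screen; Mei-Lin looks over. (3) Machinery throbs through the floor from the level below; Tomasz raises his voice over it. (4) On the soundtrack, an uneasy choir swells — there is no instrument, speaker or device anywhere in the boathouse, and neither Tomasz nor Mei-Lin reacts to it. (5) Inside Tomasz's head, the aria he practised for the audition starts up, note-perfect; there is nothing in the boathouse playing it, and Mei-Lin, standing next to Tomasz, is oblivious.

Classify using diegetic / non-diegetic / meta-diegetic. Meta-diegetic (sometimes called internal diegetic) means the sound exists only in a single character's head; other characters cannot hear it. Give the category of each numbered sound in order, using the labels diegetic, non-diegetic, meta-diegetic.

(1) is non-diegetic: external voice-over — not a character, not heard by anyone in the scene.
(2) glass is a real object/event in the scene's world → diegetic.
(3) is diegetic: machinery is part of the location's real environment.
(4) score with no on-screen or off-screen source; it exists for the audience alone → non-diegetic.
(5) remembered music, private to Tomasz — Mei-Lin is oblivious because it isn't in the room → meta-diegetic.

non-diegetic, diegetic, diegetic, non-diegetic, meta-diegetic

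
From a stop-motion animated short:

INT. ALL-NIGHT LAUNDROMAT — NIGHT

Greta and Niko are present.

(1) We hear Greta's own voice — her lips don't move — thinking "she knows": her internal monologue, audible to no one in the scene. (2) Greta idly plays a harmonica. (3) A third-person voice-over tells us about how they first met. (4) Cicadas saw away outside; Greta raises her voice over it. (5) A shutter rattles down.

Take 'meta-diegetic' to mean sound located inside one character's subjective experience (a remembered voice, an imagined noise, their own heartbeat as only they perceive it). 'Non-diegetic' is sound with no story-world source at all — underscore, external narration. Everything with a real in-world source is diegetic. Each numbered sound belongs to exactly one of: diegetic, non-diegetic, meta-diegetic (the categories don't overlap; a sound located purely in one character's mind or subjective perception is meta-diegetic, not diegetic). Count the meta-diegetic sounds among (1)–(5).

Sound (1): internal monologue — inside Greta's mind, not spoken into the scene, so meta-diegetic.
(2) a character is playing a harmonica on screen → diegetic.
(3) is non-diegetic: external voice-over — not a character, not heard by anyone in the scene.
(4) cicadas is part of the location's real environment → diegetic.
Sound (5): an in-world source (a shutter); characters could hear it, so diegetic.
So 1 of the 5 is meta-diegetic: (1).

1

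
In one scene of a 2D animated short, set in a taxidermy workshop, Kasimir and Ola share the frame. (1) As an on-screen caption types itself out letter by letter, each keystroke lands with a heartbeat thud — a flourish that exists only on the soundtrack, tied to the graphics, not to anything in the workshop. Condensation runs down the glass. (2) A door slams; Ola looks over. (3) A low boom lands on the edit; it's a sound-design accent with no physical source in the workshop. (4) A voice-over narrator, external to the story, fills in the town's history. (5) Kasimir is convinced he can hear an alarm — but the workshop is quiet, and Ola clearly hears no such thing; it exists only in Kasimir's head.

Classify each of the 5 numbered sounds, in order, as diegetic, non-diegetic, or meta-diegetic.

non-diegetic, diegetic, non-diegetic, non-diegetic, meta-diegetic

(1) the caption isn't part of the story world, so neither is the sound tied to it → non-diegetic.
(2) is diegetic: the sound comes from a door physically present in the location.
(3) is non-diegetic: nothing in the scene produces it; it's an accent added for the audience.
(4) is non-diegetic: commentary laid over the scene from outside the fiction.
(5) is meta-diegetic: the sound is imagined by Kasimir; nothing in the story world is producing it and Ola can't hear it.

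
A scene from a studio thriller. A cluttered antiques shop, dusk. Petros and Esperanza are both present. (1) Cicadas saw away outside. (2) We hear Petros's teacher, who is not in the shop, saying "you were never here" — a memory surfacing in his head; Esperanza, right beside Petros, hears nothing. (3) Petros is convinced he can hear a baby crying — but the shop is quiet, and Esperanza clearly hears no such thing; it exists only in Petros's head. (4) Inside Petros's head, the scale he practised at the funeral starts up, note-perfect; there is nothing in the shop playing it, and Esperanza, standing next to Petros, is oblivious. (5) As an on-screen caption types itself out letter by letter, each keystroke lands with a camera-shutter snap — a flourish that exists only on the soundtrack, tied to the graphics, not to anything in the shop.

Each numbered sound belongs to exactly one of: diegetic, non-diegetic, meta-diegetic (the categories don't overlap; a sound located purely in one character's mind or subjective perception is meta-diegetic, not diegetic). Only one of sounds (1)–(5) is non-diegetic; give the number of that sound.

5

(1) ambient/room sound belonging to the story's physical space → diegetic.
(2) is meta-diegetic: it's Petros's recollection rendered as sound; the other character can't hear it.
Sound (3): the sound is imagined by Petros; nothing in the story world is producing it and Esperanza can't hear it, so meta-diegetic.
(4) is meta-diegetic: it lives in Petros's subjectivity, not in the shop.
Sound (5): it accompanies on-screen graphics, not anything inside the story world, so non-diegetic.
Only (5) is non-diegetic.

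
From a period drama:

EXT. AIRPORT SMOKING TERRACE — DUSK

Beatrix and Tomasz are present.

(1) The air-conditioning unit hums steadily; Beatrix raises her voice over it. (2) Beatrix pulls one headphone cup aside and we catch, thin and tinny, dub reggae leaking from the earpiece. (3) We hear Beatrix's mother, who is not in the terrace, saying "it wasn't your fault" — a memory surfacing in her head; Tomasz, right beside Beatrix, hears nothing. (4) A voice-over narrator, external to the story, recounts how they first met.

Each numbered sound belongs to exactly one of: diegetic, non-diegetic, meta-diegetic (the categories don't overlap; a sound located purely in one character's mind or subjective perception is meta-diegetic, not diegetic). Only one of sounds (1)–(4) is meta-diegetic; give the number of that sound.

Sound (1): ambient/room sound belonging to the story's physical space, so diegetic.
Sound (2): the headphones are an on-screen source, so diegetic.
Sound (3): a remembered line, private to Beatrix — not present in the room, not audible to Tomasz, so meta-diegetic.
(4) external voice-over — not a character, not heard by anyone in the scene → non-diegetic.
Only (3) is meta-diegetic.

3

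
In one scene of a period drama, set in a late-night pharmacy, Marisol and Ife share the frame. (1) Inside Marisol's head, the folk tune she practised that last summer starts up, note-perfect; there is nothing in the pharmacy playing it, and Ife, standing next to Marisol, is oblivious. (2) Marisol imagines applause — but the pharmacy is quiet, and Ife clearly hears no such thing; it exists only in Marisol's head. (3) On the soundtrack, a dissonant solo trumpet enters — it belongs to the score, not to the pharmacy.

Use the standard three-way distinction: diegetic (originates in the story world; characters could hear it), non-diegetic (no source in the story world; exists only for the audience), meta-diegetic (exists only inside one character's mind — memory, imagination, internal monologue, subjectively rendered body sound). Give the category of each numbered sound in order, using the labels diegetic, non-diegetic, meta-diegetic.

Sound (1): remembered music, private to Marisol — Ife is oblivious because it isn't in the room, so meta-diegetic.
(2) the sound is imagined by Marisol; nothing in the story world is producing it and Ife can't hear it → meta-diegetic.
(3) it has no source in the story world and no character can hear it — it's underscore → non-diegetic.

meta-diegetic, meta-diegetic, non-diegetic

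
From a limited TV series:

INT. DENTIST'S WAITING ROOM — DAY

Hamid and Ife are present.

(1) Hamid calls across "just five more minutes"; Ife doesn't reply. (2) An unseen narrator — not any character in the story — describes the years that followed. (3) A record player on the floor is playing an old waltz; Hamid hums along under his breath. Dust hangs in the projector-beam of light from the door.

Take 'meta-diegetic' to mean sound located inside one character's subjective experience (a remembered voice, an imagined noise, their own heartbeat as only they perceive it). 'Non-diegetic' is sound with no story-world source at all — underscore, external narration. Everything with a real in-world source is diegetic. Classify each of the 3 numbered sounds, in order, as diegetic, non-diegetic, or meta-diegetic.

Sound (1): on-screen dialogue — Hamid speaks and Ife is there to hear, so diegetic.
(2) is non-diegetic: commentary laid over the scene from outside the fiction.
(3) a record player is a physical source in the scene and Hamid reacts to it → diegetic.

diegetic, non-diegetic, diegetic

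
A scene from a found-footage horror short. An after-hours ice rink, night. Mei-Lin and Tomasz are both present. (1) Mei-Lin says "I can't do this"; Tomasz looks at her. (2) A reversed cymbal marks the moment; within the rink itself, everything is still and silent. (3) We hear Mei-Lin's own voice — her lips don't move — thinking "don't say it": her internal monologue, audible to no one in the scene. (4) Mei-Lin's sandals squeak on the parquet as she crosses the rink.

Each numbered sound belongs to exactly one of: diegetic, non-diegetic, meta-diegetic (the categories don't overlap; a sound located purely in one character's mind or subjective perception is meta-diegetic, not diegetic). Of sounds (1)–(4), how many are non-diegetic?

Sound (1): Mei-Lin is a character speaking aloud in the scene, so diegetic.
(2) nothing in the scene produces it; it's an accent added for the audience → non-diegetic.
(3) is meta-diegetic: internal monologue — inside Mei-Lin's mind, not spoken into the scene.
Sound (4): a character's body making contact with the set — an in-world sound, so diegetic.
So 1 of the 4 is non-diegetic: (2).

1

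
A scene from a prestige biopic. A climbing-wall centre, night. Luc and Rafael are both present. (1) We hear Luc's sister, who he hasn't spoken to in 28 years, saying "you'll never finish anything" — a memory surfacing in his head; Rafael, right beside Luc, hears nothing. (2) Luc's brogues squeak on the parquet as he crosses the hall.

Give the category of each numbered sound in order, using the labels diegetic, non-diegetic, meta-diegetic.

(1) it's Luc's recollection rendered as sound; the other character can't hear it → meta-diegetic.
(2) it's the physical sound of Luc moving in the space → diegetic.

meta-diegetic, diegetic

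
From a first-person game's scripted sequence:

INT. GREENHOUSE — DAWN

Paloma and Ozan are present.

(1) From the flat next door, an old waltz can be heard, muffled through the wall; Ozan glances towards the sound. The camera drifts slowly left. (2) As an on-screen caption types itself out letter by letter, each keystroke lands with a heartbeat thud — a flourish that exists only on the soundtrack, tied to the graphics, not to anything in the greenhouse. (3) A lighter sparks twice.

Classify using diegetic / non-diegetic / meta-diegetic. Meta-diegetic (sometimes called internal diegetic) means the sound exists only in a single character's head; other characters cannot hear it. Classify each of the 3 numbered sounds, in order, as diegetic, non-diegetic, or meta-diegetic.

diegetic, non-diegetic, diegetic

Sound (1): off-screen diegetic: the source is out of frame but still in the story's space, so diegetic.
(2) is non-diegetic: the caption isn't part of the story world, so neither is the sound tied to it.
Sound (3): an in-world source (a lighter); characters could hear it, so diegetic.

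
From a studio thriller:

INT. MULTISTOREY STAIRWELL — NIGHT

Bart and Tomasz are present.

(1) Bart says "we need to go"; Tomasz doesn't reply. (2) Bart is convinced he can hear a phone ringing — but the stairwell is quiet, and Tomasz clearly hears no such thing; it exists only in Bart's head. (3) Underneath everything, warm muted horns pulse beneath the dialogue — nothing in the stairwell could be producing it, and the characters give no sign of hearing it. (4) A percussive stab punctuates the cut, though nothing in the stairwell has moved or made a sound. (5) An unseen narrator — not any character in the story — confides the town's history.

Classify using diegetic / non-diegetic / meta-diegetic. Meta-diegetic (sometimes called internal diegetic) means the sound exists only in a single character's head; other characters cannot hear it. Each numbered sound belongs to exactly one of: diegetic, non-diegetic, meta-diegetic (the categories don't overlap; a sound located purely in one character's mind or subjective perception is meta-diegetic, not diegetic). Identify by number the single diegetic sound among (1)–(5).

1

(1) Bart is a character speaking aloud in the scene → diegetic.
(2) Bart alone 'hears' it — an imagined sound, not present in the space → meta-diegetic.
(3) score with no on-screen or off-screen source; it exists for the audience alone → non-diegetic.
Sound (4): nothing in the scene produces it; it's an accent added for the audience, so non-diegetic.
Sound (5): external voice-over — not a character, not heard by anyone in the scene, so non-diegetic.
Only (1) is diegetic.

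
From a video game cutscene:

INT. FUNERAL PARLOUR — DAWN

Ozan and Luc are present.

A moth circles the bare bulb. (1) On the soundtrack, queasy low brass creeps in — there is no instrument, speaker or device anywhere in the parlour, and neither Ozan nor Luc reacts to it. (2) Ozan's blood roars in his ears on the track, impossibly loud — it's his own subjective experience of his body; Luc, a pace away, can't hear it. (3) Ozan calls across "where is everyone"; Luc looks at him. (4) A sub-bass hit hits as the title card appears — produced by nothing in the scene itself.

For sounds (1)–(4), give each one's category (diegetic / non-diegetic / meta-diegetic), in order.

(1) is non-diegetic: score with no on-screen or off-screen source; it exists for the audience alone.
(2) is meta-diegetic: a subjective body sound — Ozan's private perception, inaudible to Luc.
(3) is diegetic: on-screen dialogue — Ozan speaks and Luc is there to hear.
Sound (4): nothing in the scene produces it; it's an accent added for the audience, so non-diegetic.

non-diegetic, meta-diegetic, diegetic, non-diegetic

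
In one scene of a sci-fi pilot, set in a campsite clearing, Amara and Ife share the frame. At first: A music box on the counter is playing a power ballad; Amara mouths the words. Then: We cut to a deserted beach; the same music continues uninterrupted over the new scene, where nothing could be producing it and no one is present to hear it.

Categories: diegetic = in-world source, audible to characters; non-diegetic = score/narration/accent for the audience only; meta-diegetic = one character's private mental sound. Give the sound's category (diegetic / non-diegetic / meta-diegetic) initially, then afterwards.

diegetic, non-diegetic

Initially: a music box is a real in-scene source and Amara reacts to it → diegetic.
Afterwards: there is no longer any in-world source and no one can hear it — it has become underscore → non-diegetic.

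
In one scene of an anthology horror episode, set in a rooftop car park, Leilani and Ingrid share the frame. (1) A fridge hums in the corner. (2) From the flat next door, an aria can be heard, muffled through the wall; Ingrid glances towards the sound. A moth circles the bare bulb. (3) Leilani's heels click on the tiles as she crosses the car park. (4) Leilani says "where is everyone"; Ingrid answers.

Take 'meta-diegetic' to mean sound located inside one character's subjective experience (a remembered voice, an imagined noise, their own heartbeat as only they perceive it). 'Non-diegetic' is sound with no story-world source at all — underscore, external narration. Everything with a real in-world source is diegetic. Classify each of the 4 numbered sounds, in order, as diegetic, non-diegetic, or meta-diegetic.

(1) a fridge is part of the location's real environment → diegetic.
Sound (2): it's coming from the flat next door — a location within the story world — and Ingrid reacts, so diegetic.
(3) is diegetic: Leilani's footsteps are produced in the story world.
(4) Leilani is a character speaking aloud in the scene → diegetic.

diegetic, diegetic, diegetic, diegetic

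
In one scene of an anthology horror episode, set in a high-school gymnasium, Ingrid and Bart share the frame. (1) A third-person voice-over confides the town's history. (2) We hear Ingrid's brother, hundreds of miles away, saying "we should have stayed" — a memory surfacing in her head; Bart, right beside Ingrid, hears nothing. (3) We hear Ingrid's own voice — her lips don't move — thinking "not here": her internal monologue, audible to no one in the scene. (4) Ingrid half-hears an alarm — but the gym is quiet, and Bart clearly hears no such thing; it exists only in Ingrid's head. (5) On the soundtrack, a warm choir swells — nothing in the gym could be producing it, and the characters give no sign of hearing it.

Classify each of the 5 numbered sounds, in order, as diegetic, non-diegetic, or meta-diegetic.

Sound (1): the narrator exists outside the story world, addressing only the audience, so non-diegetic.
Sound (2): the voice is a memory playing only inside Ingrid's mind; Bart can't hear it, so meta-diegetic.
(3) internal monologue — inside Ingrid's mind, not spoken into the scene → meta-diegetic.
Sound (4): the sound is imagined by Ingrid; nothing in the story world is producing it and Bart can't hear it, so meta-diegetic.
(5) it has no source in the story world and no character can hear it — it's underscore → non-diegetic.

non-diegetic, meta-diegetic, meta-diegetic, meta-diegetic, non-diegetic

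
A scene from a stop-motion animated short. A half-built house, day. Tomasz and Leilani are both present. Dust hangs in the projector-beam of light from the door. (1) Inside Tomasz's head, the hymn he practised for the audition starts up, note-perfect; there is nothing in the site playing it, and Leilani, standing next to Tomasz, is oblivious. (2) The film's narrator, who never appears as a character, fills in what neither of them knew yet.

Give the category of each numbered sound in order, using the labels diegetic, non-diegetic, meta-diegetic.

(1) is meta-diegetic: the music is a memory playing inside Tomasz's mind alone; no real-world source, Leilani can't hear it.
(2) is non-diegetic: external voice-over — not a character, not heard by anyone in the scene.

meta-diegetic, non-diegetic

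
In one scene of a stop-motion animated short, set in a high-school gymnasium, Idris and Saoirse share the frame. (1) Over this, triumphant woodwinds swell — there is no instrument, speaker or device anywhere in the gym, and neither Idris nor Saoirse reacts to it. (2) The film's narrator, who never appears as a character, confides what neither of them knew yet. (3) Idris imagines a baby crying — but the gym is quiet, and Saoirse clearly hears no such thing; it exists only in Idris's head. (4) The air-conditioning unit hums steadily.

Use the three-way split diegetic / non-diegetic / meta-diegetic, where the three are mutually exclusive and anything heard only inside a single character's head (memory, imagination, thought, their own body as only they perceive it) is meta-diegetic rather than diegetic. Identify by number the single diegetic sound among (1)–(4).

(1) is non-diegetic: nothing in the gym produces it and the characters don't hear it — pure soundtrack.
Sound (2): external voice-over — not a character, not heard by anyone in the scene, so non-diegetic.
(3) is meta-diegetic: Idris alone 'hears' it — an imagined sound, not present in the space.
(4) is diegetic: ambient/room sound belonging to the story's physical space.
Only (4) is diegetic.

4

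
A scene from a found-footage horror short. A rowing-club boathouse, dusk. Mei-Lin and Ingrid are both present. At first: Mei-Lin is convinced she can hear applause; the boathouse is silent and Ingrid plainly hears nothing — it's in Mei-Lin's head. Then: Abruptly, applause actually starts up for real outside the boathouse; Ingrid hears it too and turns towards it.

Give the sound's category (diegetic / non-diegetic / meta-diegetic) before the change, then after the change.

meta-diegetic, diegetic

Before the change: only Mei-Lin 'hears' it — imagined, in her mind → meta-diegetic.
After the change: now there's a real external source and Ingrid hears it too — in the story world → diegetic.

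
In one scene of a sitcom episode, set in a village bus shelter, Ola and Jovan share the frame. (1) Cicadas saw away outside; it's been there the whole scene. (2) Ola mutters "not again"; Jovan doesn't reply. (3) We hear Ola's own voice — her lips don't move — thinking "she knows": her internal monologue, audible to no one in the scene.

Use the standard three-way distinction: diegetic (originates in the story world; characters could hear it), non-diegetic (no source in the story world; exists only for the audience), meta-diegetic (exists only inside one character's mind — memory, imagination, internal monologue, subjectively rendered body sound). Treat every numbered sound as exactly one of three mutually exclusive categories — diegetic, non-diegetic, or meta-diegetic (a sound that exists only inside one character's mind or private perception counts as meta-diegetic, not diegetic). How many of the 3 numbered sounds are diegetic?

2

(1) ambient/room sound belonging to the story's physical space → diegetic.
Sound (2): on-screen dialogue — Ola speaks and Jovan is there to hear, so diegetic.
Sound (3): Ola's thought-voice: a private mental sound no other character can hear, so meta-diegetic.
So 2 of the 3 are diegetic: (1), (2).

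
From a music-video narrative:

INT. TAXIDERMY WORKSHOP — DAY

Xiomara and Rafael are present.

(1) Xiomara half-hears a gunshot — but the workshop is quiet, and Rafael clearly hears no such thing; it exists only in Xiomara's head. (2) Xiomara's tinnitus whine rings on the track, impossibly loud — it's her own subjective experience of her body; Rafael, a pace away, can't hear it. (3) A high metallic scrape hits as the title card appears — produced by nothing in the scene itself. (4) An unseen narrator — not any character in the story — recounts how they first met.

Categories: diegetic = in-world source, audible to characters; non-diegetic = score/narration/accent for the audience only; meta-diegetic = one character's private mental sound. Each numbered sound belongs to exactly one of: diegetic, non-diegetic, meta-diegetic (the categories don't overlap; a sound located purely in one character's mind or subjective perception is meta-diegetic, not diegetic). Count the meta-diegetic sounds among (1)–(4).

2

(1) the sound is imagined by Xiomara; nothing in the story world is producing it and Rafael can't hear it → meta-diegetic.
Sound (2): point-of-audition from inside Xiomara's body; not a sound in the room, so meta-diegetic.
Sound (3): an editorial stinger — it belongs to the cut, not the story world, so non-diegetic.
(4) the narrator exists outside the story world, addressing only the audience → non-diegetic.
Meta-diegetic: (1), (2) — that's 2.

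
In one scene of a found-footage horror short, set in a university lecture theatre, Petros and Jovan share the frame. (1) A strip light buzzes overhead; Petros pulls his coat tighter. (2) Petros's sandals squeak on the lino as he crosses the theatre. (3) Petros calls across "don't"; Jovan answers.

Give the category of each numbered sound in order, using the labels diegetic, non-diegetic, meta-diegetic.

(1) it's the actual ambient sound of the location → diegetic.
(2) is diegetic: Petros's footsteps are produced in the story world.
(3) is diegetic: spoken by a character present in the story world.

diegetic, diegetic, diegetic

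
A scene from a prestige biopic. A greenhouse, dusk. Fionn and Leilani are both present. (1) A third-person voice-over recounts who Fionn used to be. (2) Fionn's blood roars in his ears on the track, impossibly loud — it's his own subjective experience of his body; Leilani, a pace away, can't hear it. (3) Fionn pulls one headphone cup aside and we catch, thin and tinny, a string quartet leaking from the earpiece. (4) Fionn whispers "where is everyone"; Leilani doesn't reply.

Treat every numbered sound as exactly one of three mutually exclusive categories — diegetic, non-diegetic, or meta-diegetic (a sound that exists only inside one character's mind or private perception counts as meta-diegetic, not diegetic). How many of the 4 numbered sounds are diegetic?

(1) the narrator exists outside the story world, addressing only the audience → non-diegetic.
(2) is meta-diegetic: point-of-audition from inside Fionn's body; not a sound in the room.
(3) is diegetic: the headphones are an on-screen source.
(4) Fionn is a character speaking aloud in the scene → diegetic.
Diegetic: (3), (4) — that's 2.

2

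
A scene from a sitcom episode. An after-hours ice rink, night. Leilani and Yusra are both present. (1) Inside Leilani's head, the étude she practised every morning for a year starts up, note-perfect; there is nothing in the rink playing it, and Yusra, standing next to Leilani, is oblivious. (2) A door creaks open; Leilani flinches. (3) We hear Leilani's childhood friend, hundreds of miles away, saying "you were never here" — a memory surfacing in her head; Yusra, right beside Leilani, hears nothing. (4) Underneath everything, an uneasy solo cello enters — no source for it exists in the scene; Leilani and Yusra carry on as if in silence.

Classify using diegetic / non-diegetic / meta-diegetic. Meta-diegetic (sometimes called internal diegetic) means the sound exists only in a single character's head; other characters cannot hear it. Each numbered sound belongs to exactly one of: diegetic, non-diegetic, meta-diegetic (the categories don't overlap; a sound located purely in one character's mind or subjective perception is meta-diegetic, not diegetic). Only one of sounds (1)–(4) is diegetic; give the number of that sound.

2

Sound (1): the music is a memory playing inside Leilani's mind alone; no real-world source, Yusra can't hear it, so meta-diegetic.
(2) a door is a real object/event in the scene's world → diegetic.
Sound (3): a remembered line, private to Leilani — not present in the room, not audible to Yusra, so meta-diegetic.
(4) score with no on-screen or off-screen source; it exists for the audience alone → non-diegetic.
Only (2) is diegetic.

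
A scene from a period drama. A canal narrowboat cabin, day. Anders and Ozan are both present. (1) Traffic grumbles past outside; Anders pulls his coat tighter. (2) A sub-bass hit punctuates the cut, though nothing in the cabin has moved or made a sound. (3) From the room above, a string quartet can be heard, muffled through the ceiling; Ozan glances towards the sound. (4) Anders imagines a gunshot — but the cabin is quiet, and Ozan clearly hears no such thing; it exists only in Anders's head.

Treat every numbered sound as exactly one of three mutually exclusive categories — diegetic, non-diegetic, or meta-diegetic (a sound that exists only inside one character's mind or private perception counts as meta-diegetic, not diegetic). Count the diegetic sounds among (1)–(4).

2

(1) is diegetic: it's the actual ambient sound of the location.
Sound (2): nothing in the scene produces it; it's an accent added for the audience, so non-diegetic.
Sound (3): off-screen diegetic: the source is out of frame but still in the story's space, so diegetic.
Sound (4): subjective to Anders: the cabin is silent and Ozan hears nothing, so meta-diegetic.
So 2 of the 4 are diegetic: (1), (3).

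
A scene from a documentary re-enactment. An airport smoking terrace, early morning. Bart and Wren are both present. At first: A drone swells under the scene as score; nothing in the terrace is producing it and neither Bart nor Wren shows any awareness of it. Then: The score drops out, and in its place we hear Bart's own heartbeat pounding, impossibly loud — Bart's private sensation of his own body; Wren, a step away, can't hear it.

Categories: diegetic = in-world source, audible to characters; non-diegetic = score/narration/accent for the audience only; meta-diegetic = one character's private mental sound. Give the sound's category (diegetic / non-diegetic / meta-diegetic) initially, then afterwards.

non-diegetic, meta-diegetic

Initially: underscore with no in-world source, inaudible to the characters → non-diegetic.
Afterwards: the body sound is Bart's subjective perception alone — Wren can't hear it → meta-diegetic.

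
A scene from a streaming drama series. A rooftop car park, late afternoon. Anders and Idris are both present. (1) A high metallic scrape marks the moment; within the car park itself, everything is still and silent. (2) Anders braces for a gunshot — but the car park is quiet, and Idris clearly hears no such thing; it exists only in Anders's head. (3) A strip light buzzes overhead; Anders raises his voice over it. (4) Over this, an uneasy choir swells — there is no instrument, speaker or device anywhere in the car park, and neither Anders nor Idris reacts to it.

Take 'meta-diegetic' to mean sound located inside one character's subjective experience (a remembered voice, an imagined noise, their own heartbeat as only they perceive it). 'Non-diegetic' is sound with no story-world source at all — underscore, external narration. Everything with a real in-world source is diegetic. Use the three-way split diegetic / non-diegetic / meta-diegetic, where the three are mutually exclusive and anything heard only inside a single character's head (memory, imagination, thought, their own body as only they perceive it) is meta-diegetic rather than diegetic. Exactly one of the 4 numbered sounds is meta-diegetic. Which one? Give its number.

2

(1) is non-diegetic: an editorial stinger — it belongs to the cut, not the story world.
(2) Anders alone 'hears' it — an imagined sound, not present in the space → meta-diegetic.
Sound (3): ambient/room sound belonging to the story's physical space, so diegetic.
Sound (4): score with no on-screen or off-screen source; it exists for the audience alone, so non-diegetic.
Only (2) is meta-diegetic.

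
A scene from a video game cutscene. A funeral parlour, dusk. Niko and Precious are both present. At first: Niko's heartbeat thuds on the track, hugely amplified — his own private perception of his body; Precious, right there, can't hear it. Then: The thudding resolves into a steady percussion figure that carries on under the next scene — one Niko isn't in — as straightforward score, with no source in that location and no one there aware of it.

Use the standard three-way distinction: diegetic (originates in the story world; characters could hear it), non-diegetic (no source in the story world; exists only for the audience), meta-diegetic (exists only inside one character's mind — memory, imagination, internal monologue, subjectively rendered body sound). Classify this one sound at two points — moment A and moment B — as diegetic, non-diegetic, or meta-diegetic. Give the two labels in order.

meta-diegetic, non-diegetic

Moment A: it's Niko's subjective body sound, inaudible to Precious → meta-diegetic.
Moment B: detached from Niko and playing as sourceless score over a scene he isn't in — for the audience only → non-diegetic.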